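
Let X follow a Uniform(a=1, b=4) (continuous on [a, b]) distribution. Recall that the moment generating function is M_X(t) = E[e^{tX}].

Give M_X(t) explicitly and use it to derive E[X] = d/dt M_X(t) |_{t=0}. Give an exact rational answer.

M_X(t) = (e^(4*t) - e^(t))/(3*t)
D[M](t) = (4*t*e^(4*t) - t*e^(t) - e^(4*t) + e^(t))/(3*t^2)

E[X] = D[M](0) = 5/2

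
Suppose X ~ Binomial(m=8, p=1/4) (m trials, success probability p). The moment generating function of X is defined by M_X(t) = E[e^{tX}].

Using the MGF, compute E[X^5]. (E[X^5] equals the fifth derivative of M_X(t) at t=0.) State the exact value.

M_X(t) = (e^(t)/4 + 3/4)^8
D^5[M](t) = e^(8*t)/2 + 50421*e^(7*t)/8192 + 15309*e^(6*t)/512 + 590625*e^(5*t)/8192 + 2835*e^(4*t)/32 + 413343*e^(3*t)/8192 + 5103*e^(2*t)/512 + 2187*e^(t)/8192

E[X^5] = D^5[M](0) = 4127/16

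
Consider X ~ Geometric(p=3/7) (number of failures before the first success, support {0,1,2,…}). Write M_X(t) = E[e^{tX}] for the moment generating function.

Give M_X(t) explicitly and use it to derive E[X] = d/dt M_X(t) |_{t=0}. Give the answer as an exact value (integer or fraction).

M_X(t) = 3/(7*(1 - 4*e^(t)/7))
M′(t) = 12*e^(t)/(16*e^(2*t) - 56*e^(t) + 49)

E[X] = M′(0) = 4/3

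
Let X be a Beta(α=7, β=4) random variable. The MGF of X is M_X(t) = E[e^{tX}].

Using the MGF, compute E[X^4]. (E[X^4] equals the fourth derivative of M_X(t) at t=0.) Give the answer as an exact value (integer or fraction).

E[X^4] = M′′′′(0) = 30/143

M_X(t) = ₁F₁(7; 11; t)
M′(t) = 7*₁F₁(8; 12; t)/11
M′′(t) = 14*₁F₁(9; 13; t)/33
M′′′(t) = 42*₁F₁(10; 14; t)/143
M′′′′(t) = 30*₁F₁(11; 15; t)/143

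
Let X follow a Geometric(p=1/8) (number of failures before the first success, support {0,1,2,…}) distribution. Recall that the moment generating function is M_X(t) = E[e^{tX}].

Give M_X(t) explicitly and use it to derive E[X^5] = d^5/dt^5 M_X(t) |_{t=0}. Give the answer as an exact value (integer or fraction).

E[X^5] = d^5M/dt^5 |_{t=0} = 2646007

M_X(t) = 1/(8*(1 - 7*e^(t)/8))
dM/dt = 7*e^(t)/(49*e^(2*t) - 112*e^(t) + 64)
d^2M/dt^2 = (-49*e^(2*t) - 56*e^(t))/(343*e^(3*t) - 1176*e^(2*t) + 1344*e^(t) - 512)
d^3M/dt^3 = (343*e^(3*t) + 1568*e^(2*t) + 448*e^(t))/(2401*e^(4*t) - 10976*e^(3*t) + 18816*e^(2*t) - 14336*e^(t) + 4096)
d^4M/dt^4 = (-2401*e^(4*t) - 30184*e^(3*t) - 34496*e^(2*t) - 3584*e^(t))/(16807*e^(5*t) - 96040*e^(4*t) + 219520*e^(3*t) - 250880*e^(2*t) + 143360*e^(t) - 32768)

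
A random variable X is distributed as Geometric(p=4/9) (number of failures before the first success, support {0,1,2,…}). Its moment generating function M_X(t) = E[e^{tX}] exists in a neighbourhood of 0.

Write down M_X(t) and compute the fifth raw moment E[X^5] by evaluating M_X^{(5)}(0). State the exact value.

M_X(t) = 4/(9*(1 - 5*e^(t)/9))
dM/dt = 20*e^(t)/(25*e^(2*t) - 90*e^(t) + 81)
d^2M/dt^2 = (-100*e^(2*t) - 180*e^(t))/(125*e^(3*t) - 675*e^(2*t) + 1215*e^(t) - 729)
d^3M/dt^3 = (500*e^(3*t) + 3600*e^(2*t) + 1620*e^(t))/(625*e^(4*t) - 4500*e^(3*t) + 12150*e^(2*t) - 14580*e^(t) + 6561)
d^4M/dt^4 = (-2500*e^(4*t) - 49500*e^(3*t) - 89100*e^(2*t) - 14580*e^(t))/(3125*e^(5*t) - 28125*e^(4*t) + 101250*e^(3*t) - 182250*e^(2*t) + 164025*e^(t) - 59049)

E[X^5] = d^5M/dt^5 |_{t=0} = 165535/128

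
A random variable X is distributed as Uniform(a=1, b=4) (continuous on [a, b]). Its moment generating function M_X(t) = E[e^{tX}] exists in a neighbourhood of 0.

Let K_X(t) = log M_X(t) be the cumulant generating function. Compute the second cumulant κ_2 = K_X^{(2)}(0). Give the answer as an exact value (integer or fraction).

κ_2 = K^(2)(0) = 3/4

M_X(t) = (e^(4*t) - e^(t))/(3*t)
K_X(t) = log M_X(t) = -log(t) + log(e^(4*t) - e^(t)) - log(3)
K^(2)(t) = (-9*t^2*e^(3*t) + e^(6*t) - 2*e^(3*t) + 1)/(t^2*e^(6*t) - 2*t^2*e^(3*t) + t^2)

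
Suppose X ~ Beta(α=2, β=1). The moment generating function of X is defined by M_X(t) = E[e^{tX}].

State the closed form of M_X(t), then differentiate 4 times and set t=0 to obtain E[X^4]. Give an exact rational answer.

E[X^4] = D^4[M](0) = 1/3

M_X(t) = ₁F₁(2; 3; t)
D^4[M](t) = ₁F₁(6; 7; t)/3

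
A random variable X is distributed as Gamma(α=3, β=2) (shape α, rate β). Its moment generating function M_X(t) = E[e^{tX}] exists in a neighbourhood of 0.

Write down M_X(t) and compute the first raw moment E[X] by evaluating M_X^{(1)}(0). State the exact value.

M_X(t) = 8/(2 - t)^3
D[M](t) = 24/(t^4 - 8*t^3 + 24*t^2 - 32*t + 16)

E[X] = D[M](0) = 3/2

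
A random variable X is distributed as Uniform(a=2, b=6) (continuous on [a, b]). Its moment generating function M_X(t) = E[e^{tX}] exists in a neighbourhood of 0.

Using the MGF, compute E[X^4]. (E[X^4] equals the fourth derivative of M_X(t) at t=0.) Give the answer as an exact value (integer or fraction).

M_X(t) = (e^(6*t) - e^(2*t))/(4*t)
D^4[M](t) = (324*t^4*e^(6*t) - 4*t^4*e^(2*t) - 216*t^3*e^(6*t) + 8*t^3*e^(2*t) + 108*t^2*e^(6*t) - 12*t^2*e^(2*t) - 36*t*e^(6*t) + 12*t*e^(2*t) + 6*e^(6*t) - 6*e^(2*t))/t^5

E[X^4] = D^4[M](0) = 1936/5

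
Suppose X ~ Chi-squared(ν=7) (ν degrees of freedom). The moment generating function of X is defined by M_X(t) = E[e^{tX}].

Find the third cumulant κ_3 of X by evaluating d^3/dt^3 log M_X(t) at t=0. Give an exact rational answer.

M_X(t) = (1 - 2*t)^(-7/2)
K_X(t) = log M_X(t) = -7*log(1 - 2*t)/2
D^3[K](t) = -56/(8*t^3 - 12*t^2 + 6*t - 1)

κ_3 = D^3[K](0) = 56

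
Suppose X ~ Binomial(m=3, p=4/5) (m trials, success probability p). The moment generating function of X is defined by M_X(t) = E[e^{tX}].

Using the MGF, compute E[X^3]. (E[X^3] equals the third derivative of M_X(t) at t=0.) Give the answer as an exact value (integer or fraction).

M_X(t) = (4*e^(t)/5 + 1/5)^3
M′(t) = 192*e^(3*t)/125 + 96*e^(2*t)/125 + 12*e^(t)/125
M′′(t) = 576*e^(3*t)/125 + 192*e^(2*t)/125 + 12*e^(t)/125
M′′′(t) = 1728*e^(3*t)/125 + 384*e^(2*t)/125 + 12*e^(t)/125

E[X^3] = M′′′(0) = 2124/125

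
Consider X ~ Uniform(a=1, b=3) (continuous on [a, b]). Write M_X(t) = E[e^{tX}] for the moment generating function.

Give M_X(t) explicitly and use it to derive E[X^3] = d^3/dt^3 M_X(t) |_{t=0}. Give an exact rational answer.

E[X^3] = d^3M/dt^3 |_{t=0} = 10

M_X(t) = (e^(3*t) - e^(t))/(2*t)
dM/dt = (3*t*e^(3*t) - t*e^(t) - e^(3*t) + e^(t))/(2*t^2)
d^2M/dt^2 = (9*t^2*e^(3*t) - t^2*e^(t) - 6*t*e^(3*t) + 2*t*e^(t) + 2*e^(3*t) - 2*e^(t))/(2*t^3)
d^3M/dt^3 = (27*t^3*e^(3*t) - t^3*e^(t) - 27*t^2*e^(3*t) + 3*t^2*e^(t) + 18*t*e^(3*t) - 6*t*e^(t) - 6*e^(3*t) + 6*e^(t))/(2*t^4)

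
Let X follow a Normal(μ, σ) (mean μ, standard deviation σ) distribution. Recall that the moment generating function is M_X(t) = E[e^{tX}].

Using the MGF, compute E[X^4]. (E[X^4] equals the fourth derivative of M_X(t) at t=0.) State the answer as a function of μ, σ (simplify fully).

E[X^4] = M′′′′(0) = μ^4 + 6*μ^2*σ^2 + 3*σ^4

M_X(t) = e^(μ*t + σ^2*t^2/2)
M′(t) = μ*e^(μ*t)*e^(σ^2*t^2/2) + σ^2*t*e^(μ*t)*e^(σ^2*t^2/2)
M′′(t) = μ^2*e^(μ*t)*e^(σ^2*t^2/2) + 2*μ*σ^2*t*e^(μ*t)*e^(σ^2*t^2/2) + σ^4*t^2*e^(μ*t)*e^(σ^2*t^2/2) + σ^2*e^(μ*t)*e^(σ^2*t^2/2)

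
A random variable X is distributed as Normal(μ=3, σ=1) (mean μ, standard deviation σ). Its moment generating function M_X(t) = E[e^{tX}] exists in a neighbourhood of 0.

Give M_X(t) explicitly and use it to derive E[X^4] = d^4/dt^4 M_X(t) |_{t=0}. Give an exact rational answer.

E[X^4] = M′′′′(0) = 138

M_X(t) = e^(t^2/2 + 3*t)
M′(t) = t*e^(3*t)*e^(t^2/2) + 3*e^(3*t)*e^(t^2/2)
M′′(t) = t^2*e^(3*t)*e^(t^2/2) + 6*t*e^(3*t)*e^(t^2/2) + 10*e^(3*t)*e^(t^2/2)
M′′′(t) = t^3*e^(3*t)*e^(t^2/2) + 9*t^2*e^(3*t)*e^(t^2/2) + 30*t*e^(3*t)*e^(t^2/2) + 36*e^(3*t)*e^(t^2/2)
M′′′′(t) = t^4*e^(3*t)*e^(t^2/2) + 12*t^3*e^(3*t)*e^(t^2/2) + 60*t^2*e^(3*t)*e^(t^2/2) + 144*t*e^(3*t)*e^(t^2/2) + 138*e^(3*t)*e^(t^2/2)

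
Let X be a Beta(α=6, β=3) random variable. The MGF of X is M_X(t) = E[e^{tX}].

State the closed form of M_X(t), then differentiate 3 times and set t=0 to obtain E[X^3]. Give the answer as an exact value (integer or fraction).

M_X(t) = ₁F₁(6; 9; t)
D^3[M](t) = 56*₁F₁(9; 12; t)/165

E[X^3] = D^3[M](0) = 56/165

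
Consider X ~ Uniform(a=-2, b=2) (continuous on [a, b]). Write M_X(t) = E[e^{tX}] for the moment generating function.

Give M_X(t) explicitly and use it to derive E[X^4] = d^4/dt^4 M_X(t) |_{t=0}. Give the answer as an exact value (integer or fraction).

M_X(t) = (e^(2*t) - e^(-2*t))/(4*t)
M^(4)(t) = (4*t^4*e^(4*t) - 4*t^4 - 8*t^3*e^(4*t) - 8*t^3 + 12*t^2*e^(4*t) - 12*t^2 - 12*t*e^(4*t) - 12*t + 6*e^(4*t) - 6)*e^(-2*t)/t^5

E[X^4] = M^(4)(0) = 16/5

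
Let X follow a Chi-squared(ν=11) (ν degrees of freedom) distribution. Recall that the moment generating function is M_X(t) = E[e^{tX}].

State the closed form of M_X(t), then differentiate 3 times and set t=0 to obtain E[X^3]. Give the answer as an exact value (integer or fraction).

E[X^3] = M^(3)(0) = 2145

M_X(t) = (1 - 2*t)^(-11/2)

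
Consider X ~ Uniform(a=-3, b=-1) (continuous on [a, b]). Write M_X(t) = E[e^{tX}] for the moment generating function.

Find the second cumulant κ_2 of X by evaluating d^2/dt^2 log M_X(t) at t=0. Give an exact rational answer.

M_X(t) = (e^(-t) - e^(-3*t))/(2*t)
K_X(t) = log M_X(t) = -log(t) + log(e^(-t) - e^(-3*t)) - log(2)
K^(2)(t) = (-4*t^2*e^(2*t) + e^(4*t) - 2*e^(2*t) + 1)/(t^2*e^(4*t) - 2*t^2*e^(2*t) + t^2)

κ_2 = K^(2)(0) = 1/3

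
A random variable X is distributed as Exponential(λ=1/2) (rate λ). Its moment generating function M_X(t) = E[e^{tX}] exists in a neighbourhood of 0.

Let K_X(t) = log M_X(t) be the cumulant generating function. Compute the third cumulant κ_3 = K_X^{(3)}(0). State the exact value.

κ_3 = D^3[K](0) = 16

M_X(t) = 1/(2*(1/2 - t))
K_X(t) = log M_X(t) = -log(1/2 - t) - log(2)
D^3[K](t) = -16/(8*t^3 - 12*t^2 + 6*t - 1)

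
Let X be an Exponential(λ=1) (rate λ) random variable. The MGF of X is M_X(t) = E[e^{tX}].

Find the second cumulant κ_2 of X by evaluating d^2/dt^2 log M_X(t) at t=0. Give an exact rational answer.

κ_2 = D^2[K](0) = 1

M_X(t) = 1/(1 - t)
K_X(t) = log M_X(t) = -log(1 - t)
D^2[K](t) = 1/(t^2 - 2*t + 1)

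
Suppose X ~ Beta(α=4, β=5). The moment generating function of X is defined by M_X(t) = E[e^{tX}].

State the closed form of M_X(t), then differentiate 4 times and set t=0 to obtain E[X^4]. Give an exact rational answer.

M_X(t) = ₁F₁(4; 9; t)
D^4[M](t) = 7*₁F₁(8; 13; t)/99

E[X^4] = D^4[M](0) = 7/99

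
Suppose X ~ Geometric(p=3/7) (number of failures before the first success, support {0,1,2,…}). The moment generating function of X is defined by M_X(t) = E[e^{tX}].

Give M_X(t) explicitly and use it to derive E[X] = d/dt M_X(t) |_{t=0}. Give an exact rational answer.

E[X] = M^(1)(0) = 4/3

M_X(t) = 3/(7*(1 - 4*e^(t)/7))
M^(1)(t) = 12*e^(t)/(16*e^(2*t) - 56*e^(t) + 49)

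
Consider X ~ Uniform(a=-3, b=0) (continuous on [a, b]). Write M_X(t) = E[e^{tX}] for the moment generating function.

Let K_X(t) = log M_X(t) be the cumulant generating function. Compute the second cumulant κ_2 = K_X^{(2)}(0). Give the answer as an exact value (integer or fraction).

M_X(t) = (1 - e^(-3*t))/(3*t)
K_X(t) = log M_X(t) = -log(t) + log(1 - e^(-3*t)) - log(3)
K^(2)(t) = (-9*t^2*e^(3*t) + e^(6*t) - 2*e^(3*t) + 1)/(t^2*e^(6*t) - 2*t^2*e^(3*t) + t^2)

κ_2 = K^(2)(0) = 3/4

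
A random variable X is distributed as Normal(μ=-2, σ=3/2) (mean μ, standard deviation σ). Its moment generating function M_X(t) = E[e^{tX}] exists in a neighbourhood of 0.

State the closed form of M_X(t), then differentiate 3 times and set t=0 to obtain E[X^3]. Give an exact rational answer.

M_X(t) = e^(9*t^2/8 - 2*t)
dM/dt = 9*t*e^(-2*t)*e^(9*t^2/8)/4 - 2*e^(-2*t)*e^(9*t^2/8)
d^2M/dt^2 = (81*t^2*e^(9*t^2/8) - 144*t*e^(9*t^2/8) + 100*e^(9*t^2/8))*e^(-2*t)/16
d^3M/dt^3 = (729*t^3*e^(9*t^2/8) - 1944*t^2*e^(9*t^2/8) + 2700*t*e^(9*t^2/8) - 1376*e^(9*t^2/8))*e^(-2*t)/64

E[X^3] = d^3M/dt^3 |_{t=0} = -43/2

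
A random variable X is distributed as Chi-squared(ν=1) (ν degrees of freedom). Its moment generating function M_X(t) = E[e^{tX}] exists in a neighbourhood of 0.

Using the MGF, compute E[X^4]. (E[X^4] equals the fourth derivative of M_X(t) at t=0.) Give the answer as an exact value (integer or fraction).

E[X^4] = M^(4)(0) = 105

M_X(t) = 1/√(1 - 2*t)
M^(4)(t) = 105/(16*t^4*√(1 - 2*t) - 32*t^3*√(1 - 2*t) + 24*t^2*√(1 - 2*t) - 8*t*√(1 - 2*t) + √(1 - 2*t))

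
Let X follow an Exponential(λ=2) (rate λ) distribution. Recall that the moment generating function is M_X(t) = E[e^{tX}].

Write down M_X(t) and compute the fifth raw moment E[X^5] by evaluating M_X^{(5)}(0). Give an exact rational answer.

E[X^5] = M^(5)(0) = 15/4

M_X(t) = 2/(2 - t)
M^(5)(t) = 240/(t^6 - 12*t^5 + 60*t^4 - 160*t^3 + 240*t^2 - 192*t + 64)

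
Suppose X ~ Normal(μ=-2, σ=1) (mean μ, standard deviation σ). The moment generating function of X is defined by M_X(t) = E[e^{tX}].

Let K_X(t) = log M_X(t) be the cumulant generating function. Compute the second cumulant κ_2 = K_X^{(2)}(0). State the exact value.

κ_2 = d^2K/dt^2 |_{t=0} = 1

M_X(t) = e^(t^2/2 - 2*t)
K_X(t) = log M_X(t) = t^2/2 - 2*t
dK/dt = t - 2
d^2K/dt^2 = 1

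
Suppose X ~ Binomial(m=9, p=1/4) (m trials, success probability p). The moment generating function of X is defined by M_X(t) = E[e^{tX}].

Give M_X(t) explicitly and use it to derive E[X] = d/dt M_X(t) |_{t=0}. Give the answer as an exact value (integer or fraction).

E[X] = M′(0) = 9/4

M_X(t) = (e^(t)/4 + 3/4)^9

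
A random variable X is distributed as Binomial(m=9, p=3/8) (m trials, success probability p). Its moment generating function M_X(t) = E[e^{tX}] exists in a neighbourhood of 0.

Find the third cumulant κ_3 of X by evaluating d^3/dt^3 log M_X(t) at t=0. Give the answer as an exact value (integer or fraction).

M_X(t) = (3*e^(t)/8 + 5/8)^9
K_X(t) = log M_X(t) = 9*log(3*e^(t)/8 + 5/8)
K′(t) = 27*e^(t)/(3*e^(t) + 5)
K′′(t) = 135*e^(t)/(9*e^(2*t) + 30*e^(t) + 25)
K′′′(t) = (-405*e^(2*t) + 675*e^(t))/(27*e^(3*t) + 135*e^(2*t) + 225*e^(t) + 125)

κ_3 = K′′′(0) = 135/256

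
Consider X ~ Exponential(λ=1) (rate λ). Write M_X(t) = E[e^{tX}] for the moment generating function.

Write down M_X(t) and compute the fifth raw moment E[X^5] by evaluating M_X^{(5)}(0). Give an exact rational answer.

E[X^5] = d^5M/dt^5 |_{t=0} = 120

M_X(t) = 1/(1 - t)
dM/dt = 1/(t^2 - 2*t + 1)
d^2M/dt^2 = -2/(t^3 - 3*t^2 + 3*t - 1)
d^3M/dt^3 = 6/(t^4 - 4*t^3 + 6*t^2 - 4*t + 1)
d^4M/dt^4 = -24/(t^5 - 5*t^4 + 10*t^3 - 10*t^2 + 5*t - 1)
d^5M/dt^5 = 120/(t^6 - 6*t^5 + 15*t^4 - 20*t^3 + 15*t^2 - 6*t + 1)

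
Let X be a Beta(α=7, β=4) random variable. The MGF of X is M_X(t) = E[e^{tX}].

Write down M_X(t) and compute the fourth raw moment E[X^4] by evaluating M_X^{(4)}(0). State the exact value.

E[X^4] = d^4M/dt^4 |_{t=0} = 30/143

M_X(t) = ₁F₁(7; 11; t)
dM/dt = 7*₁F₁(8; 12; t)/11
d^2M/dt^2 = 14*₁F₁(9; 13; t)/33
d^3M/dt^3 = 42*₁F₁(10; 14; t)/143
d^4M/dt^4 = 30*₁F₁(11; 15; t)/143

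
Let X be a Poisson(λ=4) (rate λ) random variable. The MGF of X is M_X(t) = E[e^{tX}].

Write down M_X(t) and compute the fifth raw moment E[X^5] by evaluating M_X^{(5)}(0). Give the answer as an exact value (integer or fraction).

M_X(t) = e^(4*e^(t) - 4)
D^5[M](t) = (1024*e^(5*t)*e^(4*e^(t)) + 2560*e^(4*t)*e^(4*e^(t)) + 1600*e^(3*t)*e^(4*e^(t)) + 240*e^(2*t)*e^(4*e^(t)) + 4*e^(t)*e^(4*e^(t)))*e^(-4)

E[X^5] = D^5[M](0) = 5428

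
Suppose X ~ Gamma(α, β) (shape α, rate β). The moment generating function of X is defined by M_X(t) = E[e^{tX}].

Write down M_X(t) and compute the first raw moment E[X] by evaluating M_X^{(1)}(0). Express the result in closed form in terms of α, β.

E[X] = dM/dt |_{t=0} = α/β

M_X(t) = (β/(β - t))^α
dM/dt = -α*β^α*(1/(β - t))^α/(-β + t)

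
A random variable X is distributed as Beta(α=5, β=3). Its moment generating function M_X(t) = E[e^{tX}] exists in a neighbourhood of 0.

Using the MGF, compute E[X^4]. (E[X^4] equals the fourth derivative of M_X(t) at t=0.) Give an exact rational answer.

M_X(t) = ₁F₁(5; 8; t)
dM/dt = 5*₁F₁(6; 9; t)/8
d^2M/dt^2 = 5*₁F₁(7; 10; t)/12
d^3M/dt^3 = 7*₁F₁(8; 11; t)/24
d^4M/dt^4 = 7*₁F₁(9; 12; t)/33

E[X^4] = d^4M/dt^4 |_{t=0} = 7/33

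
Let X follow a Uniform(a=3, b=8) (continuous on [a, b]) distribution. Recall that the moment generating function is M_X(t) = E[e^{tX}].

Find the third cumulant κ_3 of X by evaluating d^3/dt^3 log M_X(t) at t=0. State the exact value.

κ_3 = K′′′(0) = 0

M_X(t) = (e^(8*t) - e^(3*t))/(5*t)
K_X(t) = log M_X(t) = -log(t) + log(e^(8*t) - e^(3*t)) - log(5)
K′(t) = (8*t*e^(5*t) - 3*t - e^(5*t) + 1)/(t*e^(5*t) - t)
K′′(t) = (-25*t^2*e^(5*t) + e^(10*t) - 2*e^(5*t) + 1)/(t^2*e^(10*t) - 2*t^2*e^(5*t) + t^2)
K′′′(t) = (125*t^3*e^(10*t) + 125*t^3*e^(5*t) - 2*e^(15*t) + 6*e^(10*t) - 6*e^(5*t) + 2)/(t^3*e^(15*t) - 3*t^3*e^(10*t) + 3*t^3*e^(5*t) - t^3)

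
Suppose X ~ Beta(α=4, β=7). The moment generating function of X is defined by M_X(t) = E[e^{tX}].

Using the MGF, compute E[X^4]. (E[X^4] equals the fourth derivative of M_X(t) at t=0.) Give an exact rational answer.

M_X(t) = ₁F₁(4; 11; t)
D^4[M](t) = 5*₁F₁(8; 15; t)/143

E[X^4] = D^4[M](0) = 5/143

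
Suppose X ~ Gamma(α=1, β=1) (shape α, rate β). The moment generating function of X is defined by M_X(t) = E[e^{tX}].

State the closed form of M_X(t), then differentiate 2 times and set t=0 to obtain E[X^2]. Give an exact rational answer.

E[X^2] = M′′(0) = 2

M_X(t) = 1/(1 - t)
M′(t) = 1/(t^2 - 2*t + 1)
M′′(t) = -2/(t^3 - 3*t^2 + 3*t - 1)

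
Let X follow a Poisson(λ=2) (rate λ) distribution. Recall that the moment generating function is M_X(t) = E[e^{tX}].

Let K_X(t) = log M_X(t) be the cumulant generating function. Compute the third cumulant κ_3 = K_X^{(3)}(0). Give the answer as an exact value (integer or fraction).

κ_3 = K′′′(0) = 2

M_X(t) = e^(2*e^(t) - 2)
K_X(t) = log M_X(t) = 2*e^(t) - 2
K′(t) = 2*e^(t)
K′′(t) = 2*e^(t)
K′′′(t) = 2*e^(t)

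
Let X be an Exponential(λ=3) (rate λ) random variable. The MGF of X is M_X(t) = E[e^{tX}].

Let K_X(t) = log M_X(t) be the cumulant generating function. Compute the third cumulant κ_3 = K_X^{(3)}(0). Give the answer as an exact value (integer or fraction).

κ_3 = d^3K/dt^3 |_{t=0} = 2/27

M_X(t) = 3/(3 - t)
K_X(t) = log M_X(t) = -log(3 - t) + log(3)
dK/dt = -1/(t - 3)
d^2K/dt^2 = 1/(t^2 - 6*t + 9)
d^3K/dt^3 = -2/(t^3 - 9*t^2 + 27*t - 27)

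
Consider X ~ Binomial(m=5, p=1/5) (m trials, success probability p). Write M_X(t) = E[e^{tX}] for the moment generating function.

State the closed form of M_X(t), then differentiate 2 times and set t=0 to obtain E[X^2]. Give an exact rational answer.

M_X(t) = (e^(t)/5 + 4/5)^5
D^2[M](t) = e^(5*t)/125 + 64*e^(4*t)/625 + 288*e^(3*t)/625 + 512*e^(2*t)/625 + 256*e^(t)/625

E[X^2] = D^2[M](0) = 9/5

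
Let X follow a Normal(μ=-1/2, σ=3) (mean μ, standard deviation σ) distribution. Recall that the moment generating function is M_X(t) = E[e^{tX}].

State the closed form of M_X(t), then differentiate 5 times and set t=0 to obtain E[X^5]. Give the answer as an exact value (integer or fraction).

E[X^5] = d^5M/dt^5 |_{t=0} = -19801/32

M_X(t) = e^(9*t^2/2 - t/2)
dM/dt = 9*t*e^(-t/2)*e^(9*t^2/2) - e^(-t/2)*e^(9*t^2/2)/2
d^2M/dt^2 = (324*t^2*e^(9*t^2/2) - 36*t*e^(9*t^2/2) + 37*e^(9*t^2/2))*e^(-t/2)/4
d^3M/dt^3 = (5832*t^3*e^(9*t^2/2) - 972*t^2*e^(9*t^2/2) + 1998*t*e^(9*t^2/2) - 109*e^(9*t^2/2))*e^(-t/2)/8
d^4M/dt^4 = (104976*t^4*e^(9*t^2/2) - 23328*t^3*e^(9*t^2/2) + 71928*t^2*e^(9*t^2/2) - 7848*t*e^(9*t^2/2) + 4105*e^(9*t^2/2))*e^(-t/2)/16
d^5M/dt^5 = (1889568*t^5*e^(9*t^2/2) - 524880*t^4*e^(9*t^2/2) + 2157840*t^3*e^(9*t^2/2) - 353160*t^2*e^(9*t^2/2) + 369450*t*e^(9*t^2/2) - 19801*e^(9*t^2/2))*e^(-t/2)/32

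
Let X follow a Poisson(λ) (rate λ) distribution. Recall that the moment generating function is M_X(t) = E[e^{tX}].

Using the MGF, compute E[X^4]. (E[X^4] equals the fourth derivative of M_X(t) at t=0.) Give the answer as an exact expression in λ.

E[X^4] = M^(4)(0) = λ*(λ^3 + 6*λ^2 + 7*λ + 1)

M_X(t) = e^(λ*(e^(t) - 1))
M^(4)(t) = (λ^4*e^(4*t)*e^(λ*e^(t)) + 6*λ^3*e^(3*t)*e^(λ*e^(t)) + 7*λ^2*e^(2*t)*e^(λ*e^(t)) + λ*e^(t)*e^(λ*e^(t)))*e^(-λ)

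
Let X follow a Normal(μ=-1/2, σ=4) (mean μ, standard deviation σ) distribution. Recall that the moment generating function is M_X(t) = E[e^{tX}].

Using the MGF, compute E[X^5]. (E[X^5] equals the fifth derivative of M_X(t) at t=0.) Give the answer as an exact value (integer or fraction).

E[X^5] = M^(5)(0) = -62081/32

M_X(t) = e^(8*t^2 - t/2)
M^(5)(t) = (33554432*t^5*e^(8*t^2) - 5242880*t^4*e^(8*t^2) + 21299200*t^3*e^(8*t^2) - 1976320*t^2*e^(8*t^2) + 2027680*t*e^(8*t^2) - 62081*e^(8*t^2))*e^(-t/2)/32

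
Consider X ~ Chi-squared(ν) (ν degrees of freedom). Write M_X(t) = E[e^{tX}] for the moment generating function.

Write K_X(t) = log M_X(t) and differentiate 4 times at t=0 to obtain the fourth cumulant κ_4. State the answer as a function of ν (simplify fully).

M_X(t) = (1 - 2*t)^(-ν/2)
K_X(t) = log M_X(t) = -ν*log(1 - 2*t)/2
K^(4)(t) = 48*ν/(16*t^4 - 32*t^3 + 24*t^2 - 8*t + 1)

κ_4 = K^(4)(0) = 48*ν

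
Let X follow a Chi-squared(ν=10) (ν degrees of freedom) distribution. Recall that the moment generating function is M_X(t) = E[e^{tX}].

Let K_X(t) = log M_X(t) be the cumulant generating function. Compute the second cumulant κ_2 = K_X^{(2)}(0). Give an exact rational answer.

κ_2 = d^2K/dt^2 |_{t=0} = 20

M_X(t) = (1 - 2*t)^(-5)
K_X(t) = log M_X(t) = -5*log(1 - 2*t)
dK/dt = -10/(2*t - 1)
d^2K/dt^2 = 20/(4*t^2 - 4*t + 1)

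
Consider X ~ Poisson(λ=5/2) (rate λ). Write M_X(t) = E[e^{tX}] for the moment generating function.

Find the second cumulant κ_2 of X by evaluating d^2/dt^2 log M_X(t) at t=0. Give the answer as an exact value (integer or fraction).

M_X(t) = e^(5*e^(t)/2 - 5/2)
K_X(t) = log M_X(t) = 5*e^(t)/2 - 5/2
dK/dt = 5*e^(t)/2
d^2K/dt^2 = 5*e^(t)/2

κ_2 = d^2K/dt^2 |_{t=0} = 5/2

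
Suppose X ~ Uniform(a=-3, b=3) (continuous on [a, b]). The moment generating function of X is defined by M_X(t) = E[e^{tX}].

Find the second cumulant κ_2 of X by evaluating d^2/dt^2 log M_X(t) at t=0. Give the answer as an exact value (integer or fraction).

M_X(t) = (e^(3*t) - e^(-3*t))/(6*t)
K_X(t) = log M_X(t) = -log(t) + log(e^(3*t) - e^(-3*t)) - log(6)
D^2[K](t) = (-36*t^2*e^(6*t) + e^(12*t) - 2*e^(6*t) + 1)/(t^2*e^(12*t) - 2*t^2*e^(6*t) + t^2)

κ_2 = D^2[K](0) = 3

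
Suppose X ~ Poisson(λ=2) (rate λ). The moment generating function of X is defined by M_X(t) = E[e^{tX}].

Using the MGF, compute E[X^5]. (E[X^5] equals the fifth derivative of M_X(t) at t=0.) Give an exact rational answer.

E[X^5] = D^5[M](0) = 454

M_X(t) = e^(2*e^(t) - 2)
D^5[M](t) = (32*e^(5*t)*e^(2*e^(t)) + 160*e^(4*t)*e^(2*e^(t)) + 200*e^(3*t)*e^(2*e^(t)) + 60*e^(2*t)*e^(2*e^(t)) + 2*e^(t)*e^(2*e^(t)))*e^(-2)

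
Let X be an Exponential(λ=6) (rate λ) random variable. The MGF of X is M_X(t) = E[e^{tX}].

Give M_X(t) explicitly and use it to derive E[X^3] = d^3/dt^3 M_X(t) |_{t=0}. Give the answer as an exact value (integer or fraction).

M_X(t) = 6/(6 - t)
M′(t) = 6/(t^2 - 12*t + 36)
M′′(t) = -12/(t^3 - 18*t^2 + 108*t - 216)
M′′′(t) = 36/(t^4 - 24*t^3 + 216*t^2 - 864*t + 1296)

E[X^3] = M′′′(0) = 1/36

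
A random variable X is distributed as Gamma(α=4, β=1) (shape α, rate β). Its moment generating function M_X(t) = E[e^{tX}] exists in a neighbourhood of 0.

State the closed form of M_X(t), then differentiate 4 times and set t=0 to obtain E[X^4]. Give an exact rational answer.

E[X^4] = M′′′′(0) = 840

M_X(t) = (1 - t)^(-4)
M′(t) = -4/(t^5 - 5*t^4 + 10*t^3 - 10*t^2 + 5*t - 1)
M′′(t) = 20/(t^6 - 6*t^5 + 15*t^4 - 20*t^3 + 15*t^2 - 6*t + 1)
M′′′(t) = -120/(t^7 - 7*t^6 + 21*t^5 - 35*t^4 + 35*t^3 - 21*t^2 + 7*t - 1)
M′′′′(t) = 840/(t^8 - 8*t^7 + 28*t^6 - 56*t^5 + 70*t^4 - 56*t^3 + 28*t^2 - 8*t + 1)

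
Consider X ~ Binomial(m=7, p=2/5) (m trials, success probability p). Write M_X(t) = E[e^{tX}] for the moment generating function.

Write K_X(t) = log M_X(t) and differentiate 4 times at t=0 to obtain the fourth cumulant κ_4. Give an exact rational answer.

κ_4 = K′′′′(0) = -462/625

M_X(t) = (2*e^(t)/5 + 3/5)^7
K_X(t) = log M_X(t) = 7*log(2*e^(t)/5 + 3/5)
K′(t) = 14*e^(t)/(2*e^(t) + 3)
K′′(t) = 42*e^(t)/(4*e^(2*t) + 12*e^(t) + 9)
K′′′(t) = (-84*e^(2*t) + 126*e^(t))/(8*e^(3*t) + 36*e^(2*t) + 54*e^(t) + 27)
K′′′′(t) = (168*e^(3*t) - 1008*e^(2*t) + 378*e^(t))/(16*e^(4*t) + 96*e^(3*t) + 216*e^(2*t) + 216*e^(t) + 81)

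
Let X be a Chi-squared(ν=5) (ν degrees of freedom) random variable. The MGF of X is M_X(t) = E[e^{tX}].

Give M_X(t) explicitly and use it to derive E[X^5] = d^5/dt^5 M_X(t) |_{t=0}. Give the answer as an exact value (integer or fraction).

E[X^5] = d^5M/dt^5 |_{t=0} = 45045

M_X(t) = (1 - 2*t)^(-5/2)
dM/dt = -5/(8*t^3*√(1 - 2*t) - 12*t^2*√(1 - 2*t) + 6*t*√(1 - 2*t) - √(1 - 2*t))
d^2M/dt^2 = 35/(16*t^4*√(1 - 2*t) - 32*t^3*√(1 - 2*t) + 24*t^2*√(1 - 2*t) - 8*t*√(1 - 2*t) + √(1 - 2*t))
d^3M/dt^3 = -315/(32*t^5*√(1 - 2*t) - 80*t^4*√(1 - 2*t) + 80*t^3*√(1 - 2*t) - 40*t^2*√(1 - 2*t) + 10*t*√(1 - 2*t) - √(1 - 2*t))
d^4M/dt^4 = 3465/(64*t^6*√(1 - 2*t) - 192*t^5*√(1 - 2*t) + 240*t^4*√(1 - 2*t) - 160*t^3*√(1 - 2*t) + 60*t^2*√(1 - 2*t) - 12*t*√(1 - 2*t) + √(1 - 2*t))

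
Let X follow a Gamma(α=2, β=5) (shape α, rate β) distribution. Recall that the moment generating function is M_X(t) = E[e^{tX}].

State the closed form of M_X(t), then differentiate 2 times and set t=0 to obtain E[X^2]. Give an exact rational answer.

E[X^2] = D^2[M](0) = 6/25

M_X(t) = 25/(5 - t)^2
D^2[M](t) = 150/(t^4 - 20*t^3 + 150*t^2 - 500*t + 625)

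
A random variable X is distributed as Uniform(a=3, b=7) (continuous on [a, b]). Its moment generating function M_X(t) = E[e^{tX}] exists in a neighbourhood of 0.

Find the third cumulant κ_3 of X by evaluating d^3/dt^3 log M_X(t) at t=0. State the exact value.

κ_3 = D^3[K](0) = 0

M_X(t) = (e^(7*t) - e^(3*t))/(4*t)
K_X(t) = log M_X(t) = -log(t) + log(e^(7*t) - e^(3*t)) - 2*log(2)
D^3[K](t) = (64*t^3*e^(8*t) + 64*t^3*e^(4*t) - 2*e^(12*t) + 6*e^(8*t) - 6*e^(4*t) + 2)/(t^3*e^(12*t) - 3*t^3*e^(8*t) + 3*t^3*e^(4*t) - t^3)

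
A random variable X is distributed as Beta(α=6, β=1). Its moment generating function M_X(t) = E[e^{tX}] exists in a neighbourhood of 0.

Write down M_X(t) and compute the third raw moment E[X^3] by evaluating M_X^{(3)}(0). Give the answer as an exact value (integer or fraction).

M_X(t) = ₁F₁(6; 7; t)
M^(3)(t) = 2*₁F₁(9; 10; t)/3

E[X^3] = M^(3)(0) = 2/3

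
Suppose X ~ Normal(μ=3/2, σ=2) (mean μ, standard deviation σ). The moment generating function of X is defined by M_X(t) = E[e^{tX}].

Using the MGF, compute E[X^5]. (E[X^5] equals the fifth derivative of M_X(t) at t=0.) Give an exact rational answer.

E[X^5] = d^5M/dt^5 |_{t=0} = 16083/32

M_X(t) = e^(2*t^2 + 3*t/2)
dM/dt = 4*t*e^(3*t/2)*e^(2*t^2) + 3*e^(3*t/2)*e^(2*t^2)/2
d^2M/dt^2 = 16*t^2*e^(3*t/2)*e^(2*t^2) + 12*t*e^(3*t/2)*e^(2*t^2) + 25*e^(3*t/2)*e^(2*t^2)/4
d^3M/dt^3 = 64*t^3*e^(3*t/2)*e^(2*t^2) + 72*t^2*e^(3*t/2)*e^(2*t^2) + 75*t*e^(3*t/2)*e^(2*t^2) + 171*e^(3*t/2)*e^(2*t^2)/8
d^4M/dt^4 = 256*t^4*e^(3*t/2)*e^(2*t^2) + 384*t^3*e^(3*t/2)*e^(2*t^2) + 600*t^2*e^(3*t/2)*e^(2*t^2) + 342*t*e^(3*t/2)*e^(2*t^2) + 1713*e^(3*t/2)*e^(2*t^2)/16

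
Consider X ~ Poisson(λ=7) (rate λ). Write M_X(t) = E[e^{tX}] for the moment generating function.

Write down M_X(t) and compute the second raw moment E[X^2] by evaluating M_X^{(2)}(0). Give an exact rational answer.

E[X^2] = M^(2)(0) = 56

M_X(t) = e^(7*e^(t) - 7)
M^(2)(t) = (49*e^(2*t)*e^(7*e^(t)) + 7*e^(t)*e^(7*e^(t)))*e^(-7)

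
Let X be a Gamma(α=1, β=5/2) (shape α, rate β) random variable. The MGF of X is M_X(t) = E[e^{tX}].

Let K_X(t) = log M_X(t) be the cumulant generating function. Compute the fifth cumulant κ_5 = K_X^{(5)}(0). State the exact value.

M_X(t) = 5/(2*(5/2 - t))
K_X(t) = log M_X(t) = -log(5/2 - t) - log(2) + log(5)
K^(5)(t) = -768/(32*t^5 - 400*t^4 + 2000*t^3 - 5000*t^2 + 6250*t - 3125)

κ_5 = K^(5)(0) = 768/3125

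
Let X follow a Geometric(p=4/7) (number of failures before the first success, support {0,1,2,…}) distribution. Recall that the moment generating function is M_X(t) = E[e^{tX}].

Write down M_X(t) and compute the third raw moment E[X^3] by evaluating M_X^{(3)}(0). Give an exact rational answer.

M_X(t) = 4/(7*(1 - 3*e^(t)/7))
M′(t) = 12*e^(t)/(9*e^(2*t) - 42*e^(t) + 49)
M′′(t) = (-36*e^(2*t) - 84*e^(t))/(27*e^(3*t) - 189*e^(2*t) + 441*e^(t) - 343)
M′′′(t) = (108*e^(3*t) + 1008*e^(2*t) + 588*e^(t))/(81*e^(4*t) - 756*e^(3*t) + 2646*e^(2*t) - 4116*e^(t) + 2401)

E[X^3] = M′′′(0) = 213/32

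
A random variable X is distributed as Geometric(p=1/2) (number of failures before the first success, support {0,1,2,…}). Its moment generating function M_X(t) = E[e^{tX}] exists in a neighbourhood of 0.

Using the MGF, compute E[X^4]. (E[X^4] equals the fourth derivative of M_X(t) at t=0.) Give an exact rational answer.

E[X^4] = d^4M/dt^4 |_{t=0} = 75

M_X(t) = 1/(2*(1 - e^(t)/2))
dM/dt = e^(t)/(e^(2*t) - 4*e^(t) + 4)
d^2M/dt^2 = (-e^(2*t) - 2*e^(t))/(e^(3*t) - 6*e^(2*t) + 12*e^(t) - 8)
d^3M/dt^3 = (e^(3*t) + 8*e^(2*t) + 4*e^(t))/(e^(4*t) - 8*e^(3*t) + 24*e^(2*t) - 32*e^(t) + 16)
d^4M/dt^4 = (-e^(4*t) - 22*e^(3*t) - 44*e^(2*t) - 8*e^(t))/(e^(5*t) - 10*e^(4*t) + 40*e^(3*t) - 80*e^(2*t) + 80*e^(t) - 32)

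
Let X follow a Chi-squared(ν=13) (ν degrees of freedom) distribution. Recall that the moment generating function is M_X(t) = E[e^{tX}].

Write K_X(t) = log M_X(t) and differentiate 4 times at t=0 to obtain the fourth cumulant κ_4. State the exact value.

M_X(t) = (1 - 2*t)^(-13/2)
K_X(t) = log M_X(t) = -13*log(1 - 2*t)/2
K^(4)(t) = 624/(16*t^4 - 32*t^3 + 24*t^2 - 8*t + 1)

κ_4 = K^(4)(0) = 624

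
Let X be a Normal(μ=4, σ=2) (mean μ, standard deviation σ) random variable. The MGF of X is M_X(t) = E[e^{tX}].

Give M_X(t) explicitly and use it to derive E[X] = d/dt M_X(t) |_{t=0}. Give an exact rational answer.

E[X] = D[M](0) = 4

M_X(t) = e^(2*t^2 + 4*t)
D[M](t) = 4*t*e^(4*t)*e^(2*t^2) + 4*e^(4*t)*e^(2*t^2)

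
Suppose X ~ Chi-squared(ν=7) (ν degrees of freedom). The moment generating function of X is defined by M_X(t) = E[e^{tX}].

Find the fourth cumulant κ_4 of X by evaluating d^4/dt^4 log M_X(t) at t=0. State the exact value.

M_X(t) = (1 - 2*t)^(-7/2)
K_X(t) = log M_X(t) = -7*log(1 - 2*t)/2
K^(4)(t) = 336/(16*t^4 - 32*t^3 + 24*t^2 - 8*t + 1)

κ_4 = K^(4)(0) = 336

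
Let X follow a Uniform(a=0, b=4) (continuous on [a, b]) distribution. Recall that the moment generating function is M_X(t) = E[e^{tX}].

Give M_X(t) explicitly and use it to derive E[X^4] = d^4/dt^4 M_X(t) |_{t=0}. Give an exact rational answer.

M_X(t) = (e^(4*t) - 1)/(4*t)
D^4[M](t) = (64*t^4*e^(4*t) - 64*t^3*e^(4*t) + 48*t^2*e^(4*t) - 24*t*e^(4*t) + 6*e^(4*t) - 6)/t^5

E[X^4] = D^4[M](0) = 256/5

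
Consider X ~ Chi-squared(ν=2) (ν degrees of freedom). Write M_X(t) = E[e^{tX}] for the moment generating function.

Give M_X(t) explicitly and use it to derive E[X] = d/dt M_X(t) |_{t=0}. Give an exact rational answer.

M_X(t) = 1/(1 - 2*t)
D[M](t) = 2/(4*t^2 - 4*t + 1)

E[X] = D[M](0) = 2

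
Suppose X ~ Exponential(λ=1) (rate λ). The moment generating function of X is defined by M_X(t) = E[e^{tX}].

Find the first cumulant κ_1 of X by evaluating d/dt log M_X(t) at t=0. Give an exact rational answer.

M_X(t) = 1/(1 - t)
K_X(t) = log M_X(t) = -log(1 - t)
K^(1)(t) = -1/(t - 1)

κ_1 = K^(1)(0) = 1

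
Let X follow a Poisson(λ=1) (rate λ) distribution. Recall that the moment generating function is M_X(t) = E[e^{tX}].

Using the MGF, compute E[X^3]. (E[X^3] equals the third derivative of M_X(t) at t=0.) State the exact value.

E[X^3] = M′′′(0) = 5

M_X(t) = e^(e^(t) - 1)
M′(t) = e^(-1)*e^(t)*e^(e^(t))
M′′(t) = (e^(2*t)*e^(e^(t)) + e^(t)*e^(e^(t)))*e^(-1)
M′′′(t) = (e^(3*t)*e^(e^(t)) + 3*e^(2*t)*e^(e^(t)) + e^(t)*e^(e^(t)))*e^(-1)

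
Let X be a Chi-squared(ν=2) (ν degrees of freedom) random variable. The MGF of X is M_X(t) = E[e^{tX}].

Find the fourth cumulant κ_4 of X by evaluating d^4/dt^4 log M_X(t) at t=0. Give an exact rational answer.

M_X(t) = 1/(1 - 2*t)
K_X(t) = log M_X(t) = -log(1 - 2*t)
D^4[K](t) = 96/(16*t^4 - 32*t^3 + 24*t^2 - 8*t + 1)

κ_4 = D^4[K](0) = 96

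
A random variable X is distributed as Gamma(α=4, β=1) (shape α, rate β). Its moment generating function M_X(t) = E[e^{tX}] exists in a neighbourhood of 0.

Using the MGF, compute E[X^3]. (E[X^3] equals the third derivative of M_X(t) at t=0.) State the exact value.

M_X(t) = (1 - t)^(-4)
D^3[M](t) = -120/(t^7 - 7*t^6 + 21*t^5 - 35*t^4 + 35*t^3 - 21*t^2 + 7*t - 1)

E[X^3] = D^3[M](0) = 120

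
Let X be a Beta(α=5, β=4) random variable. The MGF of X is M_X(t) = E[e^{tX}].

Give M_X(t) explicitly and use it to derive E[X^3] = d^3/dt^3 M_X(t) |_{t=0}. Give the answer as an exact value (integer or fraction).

E[X^3] = M^(3)(0) = 7/33

M_X(t) = ₁F₁(5; 9; t)
M^(3)(t) = 7*₁F₁(8; 12; t)/33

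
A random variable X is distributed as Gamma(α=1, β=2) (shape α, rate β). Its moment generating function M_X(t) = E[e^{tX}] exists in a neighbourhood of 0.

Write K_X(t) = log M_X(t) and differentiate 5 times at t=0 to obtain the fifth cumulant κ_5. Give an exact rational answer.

M_X(t) = 2/(2 - t)
K_X(t) = log M_X(t) = -log(2 - t) + log(2)
K^(5)(t) = -24/(t^5 - 10*t^4 + 40*t^3 - 80*t^2 + 80*t - 32)

κ_5 = K^(5)(0) = 3/4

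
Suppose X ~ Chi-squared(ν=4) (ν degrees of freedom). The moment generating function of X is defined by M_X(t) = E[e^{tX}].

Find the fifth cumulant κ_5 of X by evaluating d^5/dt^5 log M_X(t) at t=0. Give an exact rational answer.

κ_5 = d^5K/dt^5 |_{t=0} = 1536

M_X(t) = (1 - 2*t)^(-2)
K_X(t) = log M_X(t) = -2*log(1 - 2*t)
dK/dt = -4/(2*t - 1)
d^2K/dt^2 = 8/(4*t^2 - 4*t + 1)
d^3K/dt^3 = -32/(8*t^3 - 12*t^2 + 6*t - 1)
d^4K/dt^4 = 192/(16*t^4 - 32*t^3 + 24*t^2 - 8*t + 1)
d^5K/dt^5 = -1536/(32*t^5 - 80*t^4 + 80*t^3 - 40*t^2 + 10*t - 1)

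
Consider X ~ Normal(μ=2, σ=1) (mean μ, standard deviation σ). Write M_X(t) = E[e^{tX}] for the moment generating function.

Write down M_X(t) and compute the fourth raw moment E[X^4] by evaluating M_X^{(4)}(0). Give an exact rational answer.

E[X^4] = M′′′′(0) = 43

M_X(t) = e^(t^2/2 + 2*t)
M′(t) = t*e^(2*t)*e^(t^2/2) + 2*e^(2*t)*e^(t^2/2)
M′′(t) = t^2*e^(2*t)*e^(t^2/2) + 4*t*e^(2*t)*e^(t^2/2) + 5*e^(2*t)*e^(t^2/2)
M′′′(t) = t^3*e^(2*t)*e^(t^2/2) + 6*t^2*e^(2*t)*e^(t^2/2) + 15*t*e^(2*t)*e^(t^2/2) + 14*e^(2*t)*e^(t^2/2)
M′′′′(t) = t^4*e^(2*t)*e^(t^2/2) + 8*t^3*e^(2*t)*e^(t^2/2) + 30*t^2*e^(2*t)*e^(t^2/2) + 56*t*e^(2*t)*e^(t^2/2) + 43*e^(2*t)*e^(t^2/2)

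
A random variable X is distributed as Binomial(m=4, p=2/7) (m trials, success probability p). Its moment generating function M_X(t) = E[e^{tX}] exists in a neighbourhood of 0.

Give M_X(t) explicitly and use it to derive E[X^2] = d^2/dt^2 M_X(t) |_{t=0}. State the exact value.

E[X^2] = M′′(0) = 104/49

M_X(t) = (2*e^(t)/7 + 5/7)^4
M′(t) = 64*e^(4*t)/2401 + 480*e^(3*t)/2401 + 1200*e^(2*t)/2401 + 1000*e^(t)/2401
M′′(t) = 256*e^(4*t)/2401 + 1440*e^(3*t)/2401 + 2400*e^(2*t)/2401 + 1000*e^(t)/2401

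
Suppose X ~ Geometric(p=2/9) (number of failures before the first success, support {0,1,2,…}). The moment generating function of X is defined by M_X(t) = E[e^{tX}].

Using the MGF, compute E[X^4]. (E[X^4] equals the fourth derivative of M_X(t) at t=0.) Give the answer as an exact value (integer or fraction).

M_X(t) = 2/(9*(1 - 7*e^(t)/9))
M′(t) = 14*e^(t)/(49*e^(2*t) - 126*e^(t) + 81)
M′′(t) = (-98*e^(2*t) - 126*e^(t))/(343*e^(3*t) - 1323*e^(2*t) + 1701*e^(t) - 729)
M′′′(t) = (686*e^(3*t) + 3528*e^(2*t) + 1134*e^(t))/(2401*e^(4*t) - 12348*e^(3*t) + 23814*e^(2*t) - 20412*e^(t) + 6561)
M′′′′(t) = (-4802*e^(4*t) - 67914*e^(3*t) - 87318*e^(2*t) - 10206*e^(t))/(16807*e^(5*t) - 108045*e^(4*t) + 277830*e^(3*t) - 357210*e^(2*t) + 229635*e^(t) - 59049)

E[X^4] = M′′′′(0) = 5320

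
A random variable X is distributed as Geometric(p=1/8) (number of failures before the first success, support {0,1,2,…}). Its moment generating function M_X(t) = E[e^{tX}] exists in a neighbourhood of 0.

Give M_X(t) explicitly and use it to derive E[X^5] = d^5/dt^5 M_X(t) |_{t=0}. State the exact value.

M_X(t) = 1/(8*(1 - 7*e^(t)/8))

E[X^5] = M^(5)(0) = 2646007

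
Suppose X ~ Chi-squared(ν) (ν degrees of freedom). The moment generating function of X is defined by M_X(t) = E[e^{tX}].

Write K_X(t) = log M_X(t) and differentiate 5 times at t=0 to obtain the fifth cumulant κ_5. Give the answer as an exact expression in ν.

κ_5 = K′′′′′(0) = 384*ν

M_X(t) = (1 - 2*t)^(-ν/2)
K_X(t) = log M_X(t) = -ν*log(1 - 2*t)/2
K′(t) = -ν/(2*t - 1)
K′′(t) = 2*ν/(4*t^2 - 4*t + 1)
K′′′(t) = -8*ν/(8*t^3 - 12*t^2 + 6*t - 1)
K′′′′(t) = 48*ν/(16*t^4 - 32*t^3 + 24*t^2 - 8*t + 1)
K′′′′′(t) = -384*ν/(32*t^5 - 80*t^4 + 80*t^3 - 40*t^2 + 10*t - 1)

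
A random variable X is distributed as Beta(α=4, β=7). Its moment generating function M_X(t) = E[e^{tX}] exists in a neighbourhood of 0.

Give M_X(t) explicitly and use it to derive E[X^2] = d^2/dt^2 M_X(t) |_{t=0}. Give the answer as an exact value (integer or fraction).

E[X^2] = M′′(0) = 5/33

M_X(t) = ₁F₁(4; 11; t)
M′(t) = 4*₁F₁(5; 12; t)/11
M′′(t) = 5*₁F₁(6; 13; t)/33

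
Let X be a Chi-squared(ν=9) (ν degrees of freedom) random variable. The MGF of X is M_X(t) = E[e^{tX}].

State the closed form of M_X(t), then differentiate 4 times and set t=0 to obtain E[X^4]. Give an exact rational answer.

M_X(t) = (1 - 2*t)^(-9/2)

E[X^4] = M^(4)(0) = 19305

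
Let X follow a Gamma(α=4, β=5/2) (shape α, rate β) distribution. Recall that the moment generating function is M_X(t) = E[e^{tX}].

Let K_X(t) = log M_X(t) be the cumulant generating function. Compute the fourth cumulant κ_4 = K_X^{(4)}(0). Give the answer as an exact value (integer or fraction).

κ_4 = D^4[K](0) = 384/625

M_X(t) = 625/(16*(5/2 - t)^4)
K_X(t) = log M_X(t) = -4*log(5/2 - t) - 4*log(2) + 4*log(5)
D^4[K](t) = 384/(16*t^4 - 160*t^3 + 600*t^2 - 1000*t + 625)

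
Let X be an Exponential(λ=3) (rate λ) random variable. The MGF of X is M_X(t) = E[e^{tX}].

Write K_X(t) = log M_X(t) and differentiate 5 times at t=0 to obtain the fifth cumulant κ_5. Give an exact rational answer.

M_X(t) = 3/(3 - t)
K_X(t) = log M_X(t) = -log(3 - t) + log(3)
dK/dt = -1/(t - 3)
d^2K/dt^2 = 1/(t^2 - 6*t + 9)
d^3K/dt^3 = -2/(t^3 - 9*t^2 + 27*t - 27)
d^4K/dt^4 = 6/(t^4 - 12*t^3 + 54*t^2 - 108*t + 81)
d^5K/dt^5 = -24/(t^5 - 15*t^4 + 90*t^3 - 270*t^2 + 405*t - 243)

κ_5 = d^5K/dt^5 |_{t=0} = 8/81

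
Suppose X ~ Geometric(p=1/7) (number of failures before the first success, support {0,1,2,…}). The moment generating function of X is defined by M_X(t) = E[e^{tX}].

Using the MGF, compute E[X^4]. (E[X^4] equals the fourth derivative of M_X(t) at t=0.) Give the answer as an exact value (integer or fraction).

E[X^4] = M^(4)(0) = 39390

M_X(t) = 1/(7*(1 - 6*e^(t)/7))
M^(4)(t) = (-1296*e^(4*t) - 16632*e^(3*t) - 19404*e^(2*t) - 2058*e^(t))/(7776*e^(5*t) - 45360*e^(4*t) + 105840*e^(3*t) - 123480*e^(2*t) + 72030*e^(t) - 16807)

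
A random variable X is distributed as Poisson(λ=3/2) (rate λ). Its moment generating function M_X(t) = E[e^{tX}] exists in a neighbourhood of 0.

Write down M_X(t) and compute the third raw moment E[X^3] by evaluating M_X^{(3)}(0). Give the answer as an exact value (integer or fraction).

M_X(t) = e^(3*e^(t)/2 - 3/2)
dM/dt = 3*e^(-3/2)*e^(t)*e^(3*e^(t)/2)/2
d^2M/dt^2 = (9*e^(2*t)*e^(3*e^(t)/2) + 6*e^(t)*e^(3*e^(t)/2))*e^(-3/2)/4
d^3M/dt^3 = (27*e^(3*t)*e^(3*e^(t)/2) + 54*e^(2*t)*e^(3*e^(t)/2) + 12*e^(t)*e^(3*e^(t)/2))*e^(-3/2)/8

E[X^3] = d^3M/dt^3 |_{t=0} = 93/8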